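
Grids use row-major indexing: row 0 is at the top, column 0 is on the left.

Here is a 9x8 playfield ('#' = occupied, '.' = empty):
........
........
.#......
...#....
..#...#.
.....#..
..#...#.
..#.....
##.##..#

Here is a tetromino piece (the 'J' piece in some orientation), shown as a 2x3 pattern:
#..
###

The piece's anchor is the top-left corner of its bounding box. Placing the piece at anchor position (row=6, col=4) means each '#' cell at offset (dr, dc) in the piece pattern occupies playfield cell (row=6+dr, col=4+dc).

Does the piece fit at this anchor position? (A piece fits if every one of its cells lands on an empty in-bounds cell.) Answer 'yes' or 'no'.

Check each piece cell at anchor (6, 4):
  offset (0,0) -> (6,4): empty -> OK
  offset (1,0) -> (7,4): empty -> OK
  offset (1,1) -> (7,5): empty -> OK
  offset (1,2) -> (7,6): empty -> OK
All cells valid: yes

Answer: yes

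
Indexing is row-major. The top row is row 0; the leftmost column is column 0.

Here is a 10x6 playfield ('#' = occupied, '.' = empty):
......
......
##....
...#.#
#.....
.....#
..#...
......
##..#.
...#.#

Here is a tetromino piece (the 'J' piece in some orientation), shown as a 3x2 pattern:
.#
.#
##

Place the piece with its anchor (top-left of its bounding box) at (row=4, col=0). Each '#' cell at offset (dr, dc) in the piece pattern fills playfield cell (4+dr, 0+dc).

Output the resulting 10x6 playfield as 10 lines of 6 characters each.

Fill (4+0,0+1) = (4,1)
Fill (4+1,0+1) = (5,1)
Fill (4+2,0+0) = (6,0)
Fill (4+2,0+1) = (6,1)

Answer: ......
......
##....
...#.#
##....
.#...#
###...
......
##..#.
...#.#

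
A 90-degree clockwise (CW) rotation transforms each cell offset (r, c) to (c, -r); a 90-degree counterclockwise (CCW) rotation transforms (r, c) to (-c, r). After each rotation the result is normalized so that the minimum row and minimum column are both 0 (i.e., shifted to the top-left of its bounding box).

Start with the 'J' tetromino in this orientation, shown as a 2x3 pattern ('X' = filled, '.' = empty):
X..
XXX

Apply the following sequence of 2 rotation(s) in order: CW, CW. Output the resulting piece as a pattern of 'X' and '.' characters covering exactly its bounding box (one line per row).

Answer: XXX
..X

Derivation:
Start:
X..
XXX
After rotation 1 (CW):
XX
X.
X.
After rotation 2 (CW):
XXX
..X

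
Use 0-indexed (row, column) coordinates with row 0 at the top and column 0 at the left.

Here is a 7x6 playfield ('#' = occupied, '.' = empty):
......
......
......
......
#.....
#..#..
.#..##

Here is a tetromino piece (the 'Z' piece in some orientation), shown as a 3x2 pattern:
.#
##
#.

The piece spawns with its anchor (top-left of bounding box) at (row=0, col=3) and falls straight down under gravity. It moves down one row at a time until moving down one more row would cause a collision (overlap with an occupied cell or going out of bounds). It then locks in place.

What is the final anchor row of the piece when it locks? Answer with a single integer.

Spawn at (row=0, col=3). Try each row:
  row 0: fits
  row 1: fits
  row 2: fits
  row 3: blocked -> lock at row 2

Answer: 2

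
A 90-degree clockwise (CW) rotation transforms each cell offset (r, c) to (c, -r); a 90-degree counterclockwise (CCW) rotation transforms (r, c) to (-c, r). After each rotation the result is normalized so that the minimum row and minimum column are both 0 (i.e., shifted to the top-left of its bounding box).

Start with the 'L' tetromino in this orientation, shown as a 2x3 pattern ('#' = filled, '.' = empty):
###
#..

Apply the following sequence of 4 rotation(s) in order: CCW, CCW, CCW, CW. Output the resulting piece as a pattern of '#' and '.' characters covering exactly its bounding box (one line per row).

Start:
###
#..
After rotation 1 (CCW):
#.
#.
##
After rotation 2 (CCW):
..#
###
After rotation 3 (CCW):
##
.#
.#
After rotation 4 (CW):
..#
###

Answer: ..#
###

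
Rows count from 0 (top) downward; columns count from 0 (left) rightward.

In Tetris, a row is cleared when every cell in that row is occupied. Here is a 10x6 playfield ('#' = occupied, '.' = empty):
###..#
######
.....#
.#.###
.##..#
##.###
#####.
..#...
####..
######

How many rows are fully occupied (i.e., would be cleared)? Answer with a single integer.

Check each row:
  row 0: 2 empty cells -> not full
  row 1: 0 empty cells -> FULL (clear)
  row 2: 5 empty cells -> not full
  row 3: 2 empty cells -> not full
  row 4: 3 empty cells -> not full
  row 5: 1 empty cell -> not full
  row 6: 1 empty cell -> not full
  row 7: 5 empty cells -> not full
  row 8: 2 empty cells -> not full
  row 9: 0 empty cells -> FULL (clear)
Total rows cleared: 2

Answer: 2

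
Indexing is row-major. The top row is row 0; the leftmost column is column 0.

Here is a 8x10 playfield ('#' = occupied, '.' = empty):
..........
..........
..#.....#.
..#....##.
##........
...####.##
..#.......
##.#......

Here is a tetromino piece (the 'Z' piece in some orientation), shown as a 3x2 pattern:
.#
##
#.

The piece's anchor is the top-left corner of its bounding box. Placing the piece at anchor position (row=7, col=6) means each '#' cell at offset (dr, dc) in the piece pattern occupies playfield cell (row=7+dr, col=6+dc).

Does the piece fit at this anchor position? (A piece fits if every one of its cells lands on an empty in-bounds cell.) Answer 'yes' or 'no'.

Check each piece cell at anchor (7, 6):
  offset (0,1) -> (7,7): empty -> OK
  offset (1,0) -> (8,6): out of bounds -> FAIL
  offset (1,1) -> (8,7): out of bounds -> FAIL
  offset (2,0) -> (9,6): out of bounds -> FAIL
All cells valid: no

Answer: no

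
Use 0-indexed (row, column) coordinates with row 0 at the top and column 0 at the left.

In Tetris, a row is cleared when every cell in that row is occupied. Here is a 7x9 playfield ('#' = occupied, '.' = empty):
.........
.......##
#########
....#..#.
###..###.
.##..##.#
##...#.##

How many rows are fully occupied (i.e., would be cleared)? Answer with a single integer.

Check each row:
  row 0: 9 empty cells -> not full
  row 1: 7 empty cells -> not full
  row 2: 0 empty cells -> FULL (clear)
  row 3: 7 empty cells -> not full
  row 4: 3 empty cells -> not full
  row 5: 4 empty cells -> not full
  row 6: 4 empty cells -> not full
Total rows cleared: 1

Answer: 1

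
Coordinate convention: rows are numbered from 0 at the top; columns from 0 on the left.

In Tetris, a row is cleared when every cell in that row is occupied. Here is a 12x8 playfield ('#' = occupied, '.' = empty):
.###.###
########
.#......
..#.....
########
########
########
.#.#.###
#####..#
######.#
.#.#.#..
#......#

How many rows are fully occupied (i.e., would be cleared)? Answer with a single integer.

Answer: 4

Derivation:
Check each row:
  row 0: 2 empty cells -> not full
  row 1: 0 empty cells -> FULL (clear)
  row 2: 7 empty cells -> not full
  row 3: 7 empty cells -> not full
  row 4: 0 empty cells -> FULL (clear)
  row 5: 0 empty cells -> FULL (clear)
  row 6: 0 empty cells -> FULL (clear)
  row 7: 3 empty cells -> not full
  row 8: 2 empty cells -> not full
  row 9: 1 empty cell -> not full
  row 10: 5 empty cells -> not full
  row 11: 6 empty cells -> not full
Total rows cleared: 4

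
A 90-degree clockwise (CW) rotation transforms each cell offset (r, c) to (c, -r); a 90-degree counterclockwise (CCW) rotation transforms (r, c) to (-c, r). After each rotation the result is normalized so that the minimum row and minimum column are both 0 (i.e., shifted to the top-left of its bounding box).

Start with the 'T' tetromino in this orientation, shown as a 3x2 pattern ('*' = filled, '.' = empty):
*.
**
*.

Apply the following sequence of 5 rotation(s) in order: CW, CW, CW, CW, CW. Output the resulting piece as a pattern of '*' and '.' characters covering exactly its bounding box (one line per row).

Start:
*.
**
*.
After rotation 1 (CW):
***
.*.
After rotation 2 (CW):
.*
**
.*
After rotation 3 (CW):
.*.
***
After rotation 4 (CW):
*.
**
*.
After rotation 5 (CW):
***
.*.

Answer: ***
.*.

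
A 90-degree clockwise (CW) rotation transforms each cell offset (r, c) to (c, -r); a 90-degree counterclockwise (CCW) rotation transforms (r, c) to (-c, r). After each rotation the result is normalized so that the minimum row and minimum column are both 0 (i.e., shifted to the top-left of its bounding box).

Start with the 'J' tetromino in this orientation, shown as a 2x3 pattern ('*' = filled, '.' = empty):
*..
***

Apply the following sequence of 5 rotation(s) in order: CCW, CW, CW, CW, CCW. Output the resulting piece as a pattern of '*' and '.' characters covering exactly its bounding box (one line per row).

Answer: **
*.
*.

Derivation:
Start:
*..
***
After rotation 1 (CCW):
.*
.*
**
After rotation 2 (CW):
*..
***
After rotation 3 (CW):
**
*.
*.
After rotation 4 (CW):
***
..*
After rotation 5 (CCW):
**
*.
*.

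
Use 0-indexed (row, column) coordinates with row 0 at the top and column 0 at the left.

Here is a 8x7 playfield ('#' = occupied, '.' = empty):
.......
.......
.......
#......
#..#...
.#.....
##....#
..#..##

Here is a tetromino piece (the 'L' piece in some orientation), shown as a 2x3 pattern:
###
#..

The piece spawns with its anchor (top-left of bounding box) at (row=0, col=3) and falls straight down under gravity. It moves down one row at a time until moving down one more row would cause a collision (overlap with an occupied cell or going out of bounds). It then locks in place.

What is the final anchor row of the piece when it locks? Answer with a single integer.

Answer: 2

Derivation:
Spawn at (row=0, col=3). Try each row:
  row 0: fits
  row 1: fits
  row 2: fits
  row 3: blocked -> lock at row 2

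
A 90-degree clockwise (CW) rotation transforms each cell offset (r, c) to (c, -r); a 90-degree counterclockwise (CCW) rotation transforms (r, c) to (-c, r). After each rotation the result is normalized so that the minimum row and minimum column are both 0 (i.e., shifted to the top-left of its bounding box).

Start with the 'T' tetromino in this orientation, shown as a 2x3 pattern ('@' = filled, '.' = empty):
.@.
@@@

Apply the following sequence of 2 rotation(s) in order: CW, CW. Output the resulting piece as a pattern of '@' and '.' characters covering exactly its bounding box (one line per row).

Start:
.@.
@@@
After rotation 1 (CW):
@.
@@
@.
After rotation 2 (CW):
@@@
.@.

Answer: @@@
.@.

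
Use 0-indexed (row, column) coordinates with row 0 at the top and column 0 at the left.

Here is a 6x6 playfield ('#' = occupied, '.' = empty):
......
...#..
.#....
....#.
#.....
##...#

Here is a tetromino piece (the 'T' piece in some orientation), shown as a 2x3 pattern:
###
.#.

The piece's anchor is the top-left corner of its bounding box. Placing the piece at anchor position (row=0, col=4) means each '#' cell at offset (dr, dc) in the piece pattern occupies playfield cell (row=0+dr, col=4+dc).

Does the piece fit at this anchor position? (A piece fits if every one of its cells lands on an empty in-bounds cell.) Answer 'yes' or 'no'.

Answer: no

Derivation:
Check each piece cell at anchor (0, 4):
  offset (0,0) -> (0,4): empty -> OK
  offset (0,1) -> (0,5): empty -> OK
  offset (0,2) -> (0,6): out of bounds -> FAIL
  offset (1,1) -> (1,5): empty -> OK
All cells valid: no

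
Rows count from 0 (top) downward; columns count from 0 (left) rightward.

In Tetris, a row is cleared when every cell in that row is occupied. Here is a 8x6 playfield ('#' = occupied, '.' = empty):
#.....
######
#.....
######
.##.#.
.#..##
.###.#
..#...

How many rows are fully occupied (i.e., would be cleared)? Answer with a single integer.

Check each row:
  row 0: 5 empty cells -> not full
  row 1: 0 empty cells -> FULL (clear)
  row 2: 5 empty cells -> not full
  row 3: 0 empty cells -> FULL (clear)
  row 4: 3 empty cells -> not full
  row 5: 3 empty cells -> not full
  row 6: 2 empty cells -> not full
  row 7: 5 empty cells -> not full
Total rows cleared: 2

Answer: 2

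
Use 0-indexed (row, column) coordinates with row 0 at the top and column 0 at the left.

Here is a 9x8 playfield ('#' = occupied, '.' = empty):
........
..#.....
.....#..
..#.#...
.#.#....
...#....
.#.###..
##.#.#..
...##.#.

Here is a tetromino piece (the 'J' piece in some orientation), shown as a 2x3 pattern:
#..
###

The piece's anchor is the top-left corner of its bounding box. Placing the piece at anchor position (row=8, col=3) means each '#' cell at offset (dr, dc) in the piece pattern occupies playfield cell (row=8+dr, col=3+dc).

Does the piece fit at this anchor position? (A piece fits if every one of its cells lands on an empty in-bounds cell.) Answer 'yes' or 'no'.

Check each piece cell at anchor (8, 3):
  offset (0,0) -> (8,3): occupied ('#') -> FAIL
  offset (1,0) -> (9,3): out of bounds -> FAIL
  offset (1,1) -> (9,4): out of bounds -> FAIL
  offset (1,2) -> (9,5): out of bounds -> FAIL
All cells valid: no

Answer: no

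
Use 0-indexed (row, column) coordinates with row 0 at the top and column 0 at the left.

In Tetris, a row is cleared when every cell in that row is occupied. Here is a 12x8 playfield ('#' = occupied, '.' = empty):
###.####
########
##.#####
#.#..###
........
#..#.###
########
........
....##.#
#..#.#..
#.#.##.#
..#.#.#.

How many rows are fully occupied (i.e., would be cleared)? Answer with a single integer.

Check each row:
  row 0: 1 empty cell -> not full
  row 1: 0 empty cells -> FULL (clear)
  row 2: 1 empty cell -> not full
  row 3: 3 empty cells -> not full
  row 4: 8 empty cells -> not full
  row 5: 3 empty cells -> not full
  row 6: 0 empty cells -> FULL (clear)
  row 7: 8 empty cells -> not full
  row 8: 5 empty cells -> not full
  row 9: 5 empty cells -> not full
  row 10: 3 empty cells -> not full
  row 11: 5 empty cells -> not full
Total rows cleared: 2

Answer: 2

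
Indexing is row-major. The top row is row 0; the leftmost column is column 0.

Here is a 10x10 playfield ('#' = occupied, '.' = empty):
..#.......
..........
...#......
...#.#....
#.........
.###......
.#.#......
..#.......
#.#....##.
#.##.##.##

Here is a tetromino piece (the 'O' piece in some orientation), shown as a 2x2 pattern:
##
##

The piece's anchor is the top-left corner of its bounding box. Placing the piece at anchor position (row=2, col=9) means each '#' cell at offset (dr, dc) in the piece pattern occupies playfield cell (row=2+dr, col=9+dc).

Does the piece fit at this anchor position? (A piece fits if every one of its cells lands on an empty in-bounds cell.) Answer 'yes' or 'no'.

Answer: no

Derivation:
Check each piece cell at anchor (2, 9):
  offset (0,0) -> (2,9): empty -> OK
  offset (0,1) -> (2,10): out of bounds -> FAIL
  offset (1,0) -> (3,9): empty -> OK
  offset (1,1) -> (3,10): out of bounds -> FAIL
All cells valid: no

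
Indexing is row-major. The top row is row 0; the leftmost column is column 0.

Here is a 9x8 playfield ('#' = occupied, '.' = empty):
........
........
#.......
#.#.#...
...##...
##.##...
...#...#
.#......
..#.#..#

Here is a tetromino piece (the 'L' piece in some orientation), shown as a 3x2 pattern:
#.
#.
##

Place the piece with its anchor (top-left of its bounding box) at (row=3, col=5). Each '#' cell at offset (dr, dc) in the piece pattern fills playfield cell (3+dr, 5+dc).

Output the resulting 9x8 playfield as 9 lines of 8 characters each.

Answer: ........
........
#.......
#.#.##..
...###..
##.####.
...#...#
.#......
..#.#..#

Derivation:
Fill (3+0,5+0) = (3,5)
Fill (3+1,5+0) = (4,5)
Fill (3+2,5+0) = (5,5)
Fill (3+2,5+1) = (5,6)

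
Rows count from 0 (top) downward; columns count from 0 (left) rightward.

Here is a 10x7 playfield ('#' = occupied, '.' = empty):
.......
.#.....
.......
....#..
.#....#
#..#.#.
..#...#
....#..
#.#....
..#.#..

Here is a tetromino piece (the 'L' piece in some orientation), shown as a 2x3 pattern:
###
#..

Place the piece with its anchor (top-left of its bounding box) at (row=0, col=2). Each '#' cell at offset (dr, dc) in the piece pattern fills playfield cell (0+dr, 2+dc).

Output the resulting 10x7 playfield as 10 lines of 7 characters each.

Answer: ..###..
.##....
.......
....#..
.#....#
#..#.#.
..#...#
....#..
#.#....
..#.#..

Derivation:
Fill (0+0,2+0) = (0,2)
Fill (0+0,2+1) = (0,3)
Fill (0+0,2+2) = (0,4)
Fill (0+1,2+0) = (1,2)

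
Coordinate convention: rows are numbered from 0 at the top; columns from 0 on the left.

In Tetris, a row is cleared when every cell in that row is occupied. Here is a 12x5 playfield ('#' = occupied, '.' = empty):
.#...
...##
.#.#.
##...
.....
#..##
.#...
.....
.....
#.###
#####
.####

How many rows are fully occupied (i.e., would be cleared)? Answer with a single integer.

Answer: 1

Derivation:
Check each row:
  row 0: 4 empty cells -> not full
  row 1: 3 empty cells -> not full
  row 2: 3 empty cells -> not full
  row 3: 3 empty cells -> not full
  row 4: 5 empty cells -> not full
  row 5: 2 empty cells -> not full
  row 6: 4 empty cells -> not full
  row 7: 5 empty cells -> not full
  row 8: 5 empty cells -> not full
  row 9: 1 empty cell -> not full
  row 10: 0 empty cells -> FULL (clear)
  row 11: 1 empty cell -> not full
Total rows cleared: 1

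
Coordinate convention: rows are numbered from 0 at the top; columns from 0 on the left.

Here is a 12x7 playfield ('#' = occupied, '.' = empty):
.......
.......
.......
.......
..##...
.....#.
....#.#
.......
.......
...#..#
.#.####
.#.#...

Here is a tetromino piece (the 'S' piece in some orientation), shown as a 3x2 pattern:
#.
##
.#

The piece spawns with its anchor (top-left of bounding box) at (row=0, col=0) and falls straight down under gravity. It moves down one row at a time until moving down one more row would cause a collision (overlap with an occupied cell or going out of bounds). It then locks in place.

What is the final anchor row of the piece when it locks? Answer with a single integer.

Answer: 7

Derivation:
Spawn at (row=0, col=0). Try each row:
  row 0: fits
  row 1: fits
  row 2: fits
  row 3: fits
  row 4: fits
  row 5: fits
  row 6: fits
  row 7: fits
  row 8: blocked -> lock at row 7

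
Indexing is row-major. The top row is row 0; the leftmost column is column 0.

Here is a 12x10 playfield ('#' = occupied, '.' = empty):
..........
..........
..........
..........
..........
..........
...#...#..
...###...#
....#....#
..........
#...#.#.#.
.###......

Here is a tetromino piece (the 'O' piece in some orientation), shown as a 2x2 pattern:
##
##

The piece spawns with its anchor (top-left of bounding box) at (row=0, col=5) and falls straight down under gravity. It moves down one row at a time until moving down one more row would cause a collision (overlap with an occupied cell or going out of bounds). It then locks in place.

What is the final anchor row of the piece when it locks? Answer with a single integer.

Answer: 5

Derivation:
Spawn at (row=0, col=5). Try each row:
  row 0: fits
  row 1: fits
  row 2: fits
  row 3: fits
  row 4: fits
  row 5: fits
  row 6: blocked -> lock at row 5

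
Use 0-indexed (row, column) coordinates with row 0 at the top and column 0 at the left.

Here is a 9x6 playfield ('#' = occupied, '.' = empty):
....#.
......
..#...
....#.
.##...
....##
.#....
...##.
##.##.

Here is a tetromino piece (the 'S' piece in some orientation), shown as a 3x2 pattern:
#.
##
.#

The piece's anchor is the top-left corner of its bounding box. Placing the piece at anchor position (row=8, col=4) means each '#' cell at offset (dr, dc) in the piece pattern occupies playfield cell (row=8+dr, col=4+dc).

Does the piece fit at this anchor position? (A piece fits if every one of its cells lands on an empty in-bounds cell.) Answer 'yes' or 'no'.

Check each piece cell at anchor (8, 4):
  offset (0,0) -> (8,4): occupied ('#') -> FAIL
  offset (1,0) -> (9,4): out of bounds -> FAIL
  offset (1,1) -> (9,5): out of bounds -> FAIL
  offset (2,1) -> (10,5): out of bounds -> FAIL
All cells valid: no

Answer: no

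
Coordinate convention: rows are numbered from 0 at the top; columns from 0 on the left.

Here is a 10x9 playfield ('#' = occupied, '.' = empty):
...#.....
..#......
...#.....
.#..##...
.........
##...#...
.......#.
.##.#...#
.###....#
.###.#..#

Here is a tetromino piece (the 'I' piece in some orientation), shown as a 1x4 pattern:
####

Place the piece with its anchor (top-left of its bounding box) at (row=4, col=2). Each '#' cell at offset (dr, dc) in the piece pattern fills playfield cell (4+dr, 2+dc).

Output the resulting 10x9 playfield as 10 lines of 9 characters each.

Answer: ...#.....
..#......
...#.....
.#..##...
..####...
##...#...
.......#.
.##.#...#
.###....#
.###.#..#

Derivation:
Fill (4+0,2+0) = (4,2)
Fill (4+0,2+1) = (4,3)
Fill (4+0,2+2) = (4,4)
Fill (4+0,2+3) = (4,5)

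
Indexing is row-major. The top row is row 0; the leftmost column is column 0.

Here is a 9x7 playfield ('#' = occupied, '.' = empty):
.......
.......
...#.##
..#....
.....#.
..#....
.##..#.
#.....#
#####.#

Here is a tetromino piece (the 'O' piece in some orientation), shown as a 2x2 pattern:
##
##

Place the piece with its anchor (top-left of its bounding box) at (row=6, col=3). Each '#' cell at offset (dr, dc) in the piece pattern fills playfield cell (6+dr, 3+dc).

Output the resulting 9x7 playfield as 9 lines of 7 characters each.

Fill (6+0,3+0) = (6,3)
Fill (6+0,3+1) = (6,4)
Fill (6+1,3+0) = (7,3)
Fill (6+1,3+1) = (7,4)

Answer: .......
.......
...#.##
..#....
.....#.
..#....
.#####.
#..##.#
#####.#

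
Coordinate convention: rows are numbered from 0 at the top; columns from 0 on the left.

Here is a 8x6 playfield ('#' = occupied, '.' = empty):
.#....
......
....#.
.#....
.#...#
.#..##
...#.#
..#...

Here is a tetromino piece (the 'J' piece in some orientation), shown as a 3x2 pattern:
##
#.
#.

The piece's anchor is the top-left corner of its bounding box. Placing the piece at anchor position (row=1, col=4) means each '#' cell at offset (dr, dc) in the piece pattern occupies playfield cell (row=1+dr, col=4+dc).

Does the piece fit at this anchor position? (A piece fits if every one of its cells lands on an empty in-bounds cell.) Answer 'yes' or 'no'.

Answer: no

Derivation:
Check each piece cell at anchor (1, 4):
  offset (0,0) -> (1,4): empty -> OK
  offset (0,1) -> (1,5): empty -> OK
  offset (1,0) -> (2,4): occupied ('#') -> FAIL
  offset (2,0) -> (3,4): empty -> OK
All cells valid: no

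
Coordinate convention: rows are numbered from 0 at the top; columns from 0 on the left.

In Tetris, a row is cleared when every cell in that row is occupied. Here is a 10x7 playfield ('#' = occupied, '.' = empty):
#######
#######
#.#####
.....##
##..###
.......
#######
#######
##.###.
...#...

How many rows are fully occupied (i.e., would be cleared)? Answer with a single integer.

Answer: 4

Derivation:
Check each row:
  row 0: 0 empty cells -> FULL (clear)
  row 1: 0 empty cells -> FULL (clear)
  row 2: 1 empty cell -> not full
  row 3: 5 empty cells -> not full
  row 4: 2 empty cells -> not full
  row 5: 7 empty cells -> not full
  row 6: 0 empty cells -> FULL (clear)
  row 7: 0 empty cells -> FULL (clear)
  row 8: 2 empty cells -> not full
  row 9: 6 empty cells -> not full
Total rows cleared: 4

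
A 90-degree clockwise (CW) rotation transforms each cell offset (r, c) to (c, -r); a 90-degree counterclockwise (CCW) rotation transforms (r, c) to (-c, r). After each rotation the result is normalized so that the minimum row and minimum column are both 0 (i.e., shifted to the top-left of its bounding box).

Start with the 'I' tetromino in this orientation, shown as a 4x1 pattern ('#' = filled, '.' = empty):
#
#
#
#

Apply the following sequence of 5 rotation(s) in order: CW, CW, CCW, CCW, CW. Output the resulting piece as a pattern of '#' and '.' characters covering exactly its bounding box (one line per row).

Start:
#
#
#
#
After rotation 1 (CW):
####
After rotation 2 (CW):
#
#
#
#
After rotation 3 (CCW):
####
After rotation 4 (CCW):
#
#
#
#
After rotation 5 (CW):
####

Answer: ####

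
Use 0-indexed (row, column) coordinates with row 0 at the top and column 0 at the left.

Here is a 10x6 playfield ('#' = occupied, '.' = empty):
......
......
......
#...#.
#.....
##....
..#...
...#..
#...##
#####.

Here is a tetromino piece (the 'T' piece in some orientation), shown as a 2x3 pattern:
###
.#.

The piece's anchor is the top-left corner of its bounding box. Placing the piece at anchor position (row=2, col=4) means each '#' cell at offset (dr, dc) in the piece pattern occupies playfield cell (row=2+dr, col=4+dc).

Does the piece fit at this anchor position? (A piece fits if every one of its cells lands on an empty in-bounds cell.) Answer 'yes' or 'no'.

Check each piece cell at anchor (2, 4):
  offset (0,0) -> (2,4): empty -> OK
  offset (0,1) -> (2,5): empty -> OK
  offset (0,2) -> (2,6): out of bounds -> FAIL
  offset (1,1) -> (3,5): empty -> OK
All cells valid: no

Answer: no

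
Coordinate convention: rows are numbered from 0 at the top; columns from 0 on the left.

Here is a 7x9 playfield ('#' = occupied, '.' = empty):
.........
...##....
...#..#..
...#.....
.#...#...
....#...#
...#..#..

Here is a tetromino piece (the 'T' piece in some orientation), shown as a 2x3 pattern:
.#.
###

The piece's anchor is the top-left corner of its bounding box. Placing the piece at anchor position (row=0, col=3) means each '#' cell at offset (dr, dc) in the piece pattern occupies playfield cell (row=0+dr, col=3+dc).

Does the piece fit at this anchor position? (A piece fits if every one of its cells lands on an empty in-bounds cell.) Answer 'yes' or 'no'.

Check each piece cell at anchor (0, 3):
  offset (0,1) -> (0,4): empty -> OK
  offset (1,0) -> (1,3): occupied ('#') -> FAIL
  offset (1,1) -> (1,4): occupied ('#') -> FAIL
  offset (1,2) -> (1,5): empty -> OK
All cells valid: no

Answer: no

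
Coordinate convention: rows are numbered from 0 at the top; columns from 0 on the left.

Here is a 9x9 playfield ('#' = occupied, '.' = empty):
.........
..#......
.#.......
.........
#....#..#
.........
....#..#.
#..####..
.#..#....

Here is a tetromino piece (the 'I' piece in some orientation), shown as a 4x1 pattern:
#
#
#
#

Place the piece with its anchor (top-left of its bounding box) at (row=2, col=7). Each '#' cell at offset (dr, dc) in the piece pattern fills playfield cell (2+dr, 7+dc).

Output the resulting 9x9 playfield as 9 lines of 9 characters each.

Answer: .........
..#......
.#.....#.
.......#.
#....#.##
.......#.
....#..#.
#..####..
.#..#....

Derivation:
Fill (2+0,7+0) = (2,7)
Fill (2+1,7+0) = (3,7)
Fill (2+2,7+0) = (4,7)
Fill (2+3,7+0) = (5,7)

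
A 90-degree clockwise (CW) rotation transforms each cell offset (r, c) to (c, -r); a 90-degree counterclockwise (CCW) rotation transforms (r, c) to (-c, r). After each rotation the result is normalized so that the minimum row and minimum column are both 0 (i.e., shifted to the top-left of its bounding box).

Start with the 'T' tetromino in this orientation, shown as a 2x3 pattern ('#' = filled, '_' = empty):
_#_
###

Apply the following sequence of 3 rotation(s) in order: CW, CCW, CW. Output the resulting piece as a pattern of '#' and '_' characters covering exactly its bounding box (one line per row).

Answer: #_
##
#_

Derivation:
Start:
_#_
###
After rotation 1 (CW):
#_
##
#_
After rotation 2 (CCW):
_#_
###
After rotation 3 (CW):
#_
##
#_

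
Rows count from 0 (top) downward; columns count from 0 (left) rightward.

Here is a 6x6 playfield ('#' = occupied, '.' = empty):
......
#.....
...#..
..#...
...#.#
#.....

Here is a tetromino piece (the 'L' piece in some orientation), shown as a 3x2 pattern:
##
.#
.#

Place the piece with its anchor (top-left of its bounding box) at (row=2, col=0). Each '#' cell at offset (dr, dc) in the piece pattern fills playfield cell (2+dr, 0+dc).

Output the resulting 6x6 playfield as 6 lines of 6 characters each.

Fill (2+0,0+0) = (2,0)
Fill (2+0,0+1) = (2,1)
Fill (2+1,0+1) = (3,1)
Fill (2+2,0+1) = (4,1)

Answer: ......
#.....
##.#..
.##...
.#.#.#
#.....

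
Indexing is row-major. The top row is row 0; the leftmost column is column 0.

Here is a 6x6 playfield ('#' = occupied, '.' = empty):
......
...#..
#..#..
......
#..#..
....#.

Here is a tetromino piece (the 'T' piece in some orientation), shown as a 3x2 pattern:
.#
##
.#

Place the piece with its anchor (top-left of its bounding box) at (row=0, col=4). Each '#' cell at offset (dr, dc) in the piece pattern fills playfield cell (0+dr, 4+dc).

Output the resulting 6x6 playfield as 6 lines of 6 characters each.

Fill (0+0,4+1) = (0,5)
Fill (0+1,4+0) = (1,4)
Fill (0+1,4+1) = (1,5)
Fill (0+2,4+1) = (2,5)

Answer: .....#
...###
#..#.#
......
#..#..
....#.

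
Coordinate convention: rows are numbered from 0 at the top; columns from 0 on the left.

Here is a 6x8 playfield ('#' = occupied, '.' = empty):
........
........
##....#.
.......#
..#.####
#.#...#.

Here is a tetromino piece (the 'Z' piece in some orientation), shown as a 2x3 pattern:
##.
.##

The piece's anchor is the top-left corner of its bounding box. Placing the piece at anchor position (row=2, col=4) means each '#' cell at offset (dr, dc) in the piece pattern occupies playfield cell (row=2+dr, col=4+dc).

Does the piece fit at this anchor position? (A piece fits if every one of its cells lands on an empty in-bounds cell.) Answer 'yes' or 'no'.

Answer: yes

Derivation:
Check each piece cell at anchor (2, 4):
  offset (0,0) -> (2,4): empty -> OK
  offset (0,1) -> (2,5): empty -> OK
  offset (1,1) -> (3,5): empty -> OK
  offset (1,2) -> (3,6): empty -> OK
All cells valid: yes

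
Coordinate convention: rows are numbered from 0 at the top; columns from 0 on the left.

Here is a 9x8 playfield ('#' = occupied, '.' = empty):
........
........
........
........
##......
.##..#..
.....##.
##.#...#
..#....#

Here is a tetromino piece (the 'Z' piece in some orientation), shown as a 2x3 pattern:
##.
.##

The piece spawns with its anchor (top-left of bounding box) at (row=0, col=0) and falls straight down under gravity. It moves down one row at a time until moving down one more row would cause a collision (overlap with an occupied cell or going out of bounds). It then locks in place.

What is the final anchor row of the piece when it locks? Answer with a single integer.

Answer: 2

Derivation:
Spawn at (row=0, col=0). Try each row:
  row 0: fits
  row 1: fits
  row 2: fits
  row 3: blocked -> lock at row 2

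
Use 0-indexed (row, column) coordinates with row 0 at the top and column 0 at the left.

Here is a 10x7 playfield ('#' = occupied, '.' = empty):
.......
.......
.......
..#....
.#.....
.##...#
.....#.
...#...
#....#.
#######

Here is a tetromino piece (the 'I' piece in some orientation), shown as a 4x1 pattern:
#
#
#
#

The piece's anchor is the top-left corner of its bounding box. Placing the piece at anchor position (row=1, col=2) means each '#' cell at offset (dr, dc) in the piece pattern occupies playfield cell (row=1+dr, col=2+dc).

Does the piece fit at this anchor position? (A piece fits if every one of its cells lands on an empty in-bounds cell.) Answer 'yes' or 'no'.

Check each piece cell at anchor (1, 2):
  offset (0,0) -> (1,2): empty -> OK
  offset (1,0) -> (2,2): empty -> OK
  offset (2,0) -> (3,2): occupied ('#') -> FAIL
  offset (3,0) -> (4,2): empty -> OK
All cells valid: no

Answer: no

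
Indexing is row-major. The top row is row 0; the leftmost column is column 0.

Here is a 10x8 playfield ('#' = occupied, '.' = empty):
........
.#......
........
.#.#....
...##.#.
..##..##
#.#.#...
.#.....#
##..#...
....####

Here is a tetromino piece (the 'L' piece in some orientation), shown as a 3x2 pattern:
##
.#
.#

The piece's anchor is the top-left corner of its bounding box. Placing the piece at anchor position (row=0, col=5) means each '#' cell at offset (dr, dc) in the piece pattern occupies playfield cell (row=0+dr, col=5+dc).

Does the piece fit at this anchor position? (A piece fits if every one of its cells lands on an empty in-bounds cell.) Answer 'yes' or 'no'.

Answer: yes

Derivation:
Check each piece cell at anchor (0, 5):
  offset (0,0) -> (0,5): empty -> OK
  offset (0,1) -> (0,6): empty -> OK
  offset (1,1) -> (1,6): empty -> OK
  offset (2,1) -> (2,6): empty -> OK
All cells valid: yes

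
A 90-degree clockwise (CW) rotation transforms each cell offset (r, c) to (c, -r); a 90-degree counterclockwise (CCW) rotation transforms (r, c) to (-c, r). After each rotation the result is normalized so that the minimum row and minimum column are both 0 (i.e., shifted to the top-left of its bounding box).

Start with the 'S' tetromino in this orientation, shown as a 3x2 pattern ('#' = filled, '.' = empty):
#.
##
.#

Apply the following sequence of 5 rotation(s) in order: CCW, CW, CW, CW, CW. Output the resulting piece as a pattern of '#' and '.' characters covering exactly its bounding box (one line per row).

Start:
#.
##
.#
After rotation 1 (CCW):
.##
##.
After rotation 2 (CW):
#.
##
.#
After rotation 3 (CW):
.##
##.
After rotation 4 (CW):
#.
##
.#
After rotation 5 (CW):
.##
##.

Answer: .##
##.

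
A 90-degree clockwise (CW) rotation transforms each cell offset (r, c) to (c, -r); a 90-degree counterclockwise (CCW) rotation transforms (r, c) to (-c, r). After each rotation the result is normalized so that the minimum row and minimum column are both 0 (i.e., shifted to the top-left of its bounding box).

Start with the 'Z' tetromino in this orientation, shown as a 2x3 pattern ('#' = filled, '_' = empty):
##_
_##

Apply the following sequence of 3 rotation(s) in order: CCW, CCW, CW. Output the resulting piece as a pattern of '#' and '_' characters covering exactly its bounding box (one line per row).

Start:
##_
_##
After rotation 1 (CCW):
_#
##
#_
After rotation 2 (CCW):
##_
_##
After rotation 3 (CW):
_#
##
#_

Answer: _#
##
#_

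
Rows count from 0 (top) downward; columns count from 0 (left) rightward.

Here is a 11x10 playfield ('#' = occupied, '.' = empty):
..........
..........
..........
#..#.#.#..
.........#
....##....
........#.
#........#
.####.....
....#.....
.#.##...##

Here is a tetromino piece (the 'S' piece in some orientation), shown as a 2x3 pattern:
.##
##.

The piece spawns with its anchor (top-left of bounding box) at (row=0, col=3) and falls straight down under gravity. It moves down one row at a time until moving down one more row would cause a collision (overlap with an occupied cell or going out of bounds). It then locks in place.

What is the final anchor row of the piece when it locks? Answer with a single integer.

Spawn at (row=0, col=3). Try each row:
  row 0: fits
  row 1: fits
  row 2: blocked -> lock at row 1

Answer: 1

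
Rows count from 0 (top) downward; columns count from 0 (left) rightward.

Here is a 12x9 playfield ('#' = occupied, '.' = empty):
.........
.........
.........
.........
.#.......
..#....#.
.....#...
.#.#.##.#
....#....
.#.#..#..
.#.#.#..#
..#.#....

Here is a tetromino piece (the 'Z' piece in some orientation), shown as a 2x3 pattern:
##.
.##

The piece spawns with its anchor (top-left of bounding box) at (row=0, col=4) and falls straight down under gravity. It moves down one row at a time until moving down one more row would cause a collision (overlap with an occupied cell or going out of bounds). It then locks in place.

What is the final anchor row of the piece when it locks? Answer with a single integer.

Answer: 4

Derivation:
Spawn at (row=0, col=4). Try each row:
  row 0: fits
  row 1: fits
  row 2: fits
  row 3: fits
  row 4: fits
  row 5: blocked -> lock at row 4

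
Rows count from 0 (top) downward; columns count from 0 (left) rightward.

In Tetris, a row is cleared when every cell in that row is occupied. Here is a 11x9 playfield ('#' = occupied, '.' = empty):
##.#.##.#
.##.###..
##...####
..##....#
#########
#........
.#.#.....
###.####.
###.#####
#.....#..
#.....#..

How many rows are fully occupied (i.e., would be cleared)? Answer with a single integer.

Answer: 1

Derivation:
Check each row:
  row 0: 3 empty cells -> not full
  row 1: 4 empty cells -> not full
  row 2: 3 empty cells -> not full
  row 3: 6 empty cells -> not full
  row 4: 0 empty cells -> FULL (clear)
  row 5: 8 empty cells -> not full
  row 6: 7 empty cells -> not full
  row 7: 2 empty cells -> not full
  row 8: 1 empty cell -> not full
  row 9: 7 empty cells -> not full
  row 10: 7 empty cells -> not full
Total rows cleared: 1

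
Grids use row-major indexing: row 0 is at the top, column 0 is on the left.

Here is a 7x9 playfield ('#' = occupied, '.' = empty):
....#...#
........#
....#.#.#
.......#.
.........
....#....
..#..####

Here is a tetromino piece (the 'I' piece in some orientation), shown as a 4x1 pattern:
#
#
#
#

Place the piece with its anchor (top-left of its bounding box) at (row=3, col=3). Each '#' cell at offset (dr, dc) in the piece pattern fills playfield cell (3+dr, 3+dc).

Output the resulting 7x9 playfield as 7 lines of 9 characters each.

Answer: ....#...#
........#
....#.#.#
...#...#.
...#.....
...##....
..##.####

Derivation:
Fill (3+0,3+0) = (3,3)
Fill (3+1,3+0) = (4,3)
Fill (3+2,3+0) = (5,3)
Fill (3+3,3+0) = (6,3)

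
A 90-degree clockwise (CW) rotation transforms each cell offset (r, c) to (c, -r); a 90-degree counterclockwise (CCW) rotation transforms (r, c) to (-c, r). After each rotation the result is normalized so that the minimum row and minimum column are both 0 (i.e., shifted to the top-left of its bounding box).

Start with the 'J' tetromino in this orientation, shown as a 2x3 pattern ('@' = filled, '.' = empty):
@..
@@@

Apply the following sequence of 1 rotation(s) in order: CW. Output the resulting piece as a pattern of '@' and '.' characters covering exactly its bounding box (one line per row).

Answer: @@
@.
@.

Derivation:
Start:
@..
@@@
After rotation 1 (CW):
@@
@.
@.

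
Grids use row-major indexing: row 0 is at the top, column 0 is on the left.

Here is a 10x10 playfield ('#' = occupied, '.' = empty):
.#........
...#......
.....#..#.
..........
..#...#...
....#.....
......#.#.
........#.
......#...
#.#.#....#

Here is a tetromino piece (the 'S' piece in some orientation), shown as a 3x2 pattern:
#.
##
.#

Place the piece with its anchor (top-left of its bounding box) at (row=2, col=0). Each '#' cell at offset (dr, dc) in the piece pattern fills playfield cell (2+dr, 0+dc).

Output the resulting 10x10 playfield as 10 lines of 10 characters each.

Answer: .#........
...#......
#....#..#.
##........
.##...#...
....#.....
......#.#.
........#.
......#...
#.#.#....#

Derivation:
Fill (2+0,0+0) = (2,0)
Fill (2+1,0+0) = (3,0)
Fill (2+1,0+1) = (3,1)
Fill (2+2,0+1) = (4,1)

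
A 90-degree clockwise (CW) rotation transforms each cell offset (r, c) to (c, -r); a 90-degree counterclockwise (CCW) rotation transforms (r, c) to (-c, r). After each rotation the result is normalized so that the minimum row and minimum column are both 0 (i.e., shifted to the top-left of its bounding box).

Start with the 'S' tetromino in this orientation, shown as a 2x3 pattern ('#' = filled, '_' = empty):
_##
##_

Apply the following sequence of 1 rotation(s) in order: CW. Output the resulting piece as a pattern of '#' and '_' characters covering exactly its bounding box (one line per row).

Start:
_##
##_
After rotation 1 (CW):
#_
##
_#

Answer: #_
##
_#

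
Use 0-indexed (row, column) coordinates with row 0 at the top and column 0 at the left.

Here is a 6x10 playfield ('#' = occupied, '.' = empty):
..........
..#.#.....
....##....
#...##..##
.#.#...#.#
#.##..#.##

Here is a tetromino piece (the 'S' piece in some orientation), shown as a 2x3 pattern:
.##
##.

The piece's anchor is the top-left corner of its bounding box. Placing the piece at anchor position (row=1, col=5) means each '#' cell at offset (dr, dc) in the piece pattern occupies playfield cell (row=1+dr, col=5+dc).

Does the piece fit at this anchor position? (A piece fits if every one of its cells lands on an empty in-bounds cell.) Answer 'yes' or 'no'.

Check each piece cell at anchor (1, 5):
  offset (0,1) -> (1,6): empty -> OK
  offset (0,2) -> (1,7): empty -> OK
  offset (1,0) -> (2,5): occupied ('#') -> FAIL
  offset (1,1) -> (2,6): empty -> OK
All cells valid: no

Answer: no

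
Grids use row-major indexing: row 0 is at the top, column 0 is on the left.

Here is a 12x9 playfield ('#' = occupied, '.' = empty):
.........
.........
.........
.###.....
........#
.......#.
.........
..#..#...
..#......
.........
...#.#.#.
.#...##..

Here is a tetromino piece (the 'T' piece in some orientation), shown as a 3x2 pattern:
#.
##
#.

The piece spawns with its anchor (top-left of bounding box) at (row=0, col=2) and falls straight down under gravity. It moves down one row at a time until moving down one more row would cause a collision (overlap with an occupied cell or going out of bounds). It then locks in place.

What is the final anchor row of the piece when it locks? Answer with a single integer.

Spawn at (row=0, col=2). Try each row:
  row 0: fits
  row 1: blocked -> lock at row 0

Answer: 0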